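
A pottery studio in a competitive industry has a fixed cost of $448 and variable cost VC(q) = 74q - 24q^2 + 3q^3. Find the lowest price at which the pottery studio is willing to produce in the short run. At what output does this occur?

The shutdown price is the minimum of AVC. VC = 74q - 24q^2 + 3q^3, so AVC = 74 - 24q + 3q^2.
dAVC/dq = -24 + 6q = 0 gives q = 4. min AVC = 74 - 24·4 + 3·4^2 = 26.
For P < $26 the firm produces nothing.

$26 per unit, at q = 4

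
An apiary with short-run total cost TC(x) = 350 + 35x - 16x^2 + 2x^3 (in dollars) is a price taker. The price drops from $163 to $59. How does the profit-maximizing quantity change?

Output falls from 8 to 6

AVC = 35 - 16x + 2x^2, minimized at x = 4 where min AVC = $3. MC = 35 - 32x + 6x^2.
With P = $163 above the shutdown price, P = MC gives x = 8.
At P = $59 ≥ min AVC, set P = MC: x = 6. The firm stays open but cuts output.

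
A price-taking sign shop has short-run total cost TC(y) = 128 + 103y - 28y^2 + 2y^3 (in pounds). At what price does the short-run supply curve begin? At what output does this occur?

The shutdown price is the minimum of AVC. VC = 103y - 28y^2 + 2y^3, so AVC = 103 - 28y + 2y^2.
At the minimum of AVC, MC = AVC. MC = 103 - 56y + 6y^2; setting MC = AVC gives 4y^2 - 28y = 0, so y = 7. min AVC = 5.
So the shutdown price is £5.

£5 per unit, at y = 7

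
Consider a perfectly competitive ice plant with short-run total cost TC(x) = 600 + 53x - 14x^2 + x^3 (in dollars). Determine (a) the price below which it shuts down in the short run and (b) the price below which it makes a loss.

Shutdown price = $4; break-even price = $73

Shutdown price = min AVC. AVC = 53 - 14x + x^2, with vertex at x = 7 and minimum $4.
ATC = 600/x + 53 - 14x + x^2. Setting dATC/dx = −600/x^2 − 14 + 2x = 0 gives x = 10 (since 2·10^3 − 14·10^2 = 600).
min ATC = 600/10 + 53 − 14·10 + 10^2 = $73. That is the break-even price.
For $4 ≤ P < $73 the firm produces at a loss; below $4 it shuts down.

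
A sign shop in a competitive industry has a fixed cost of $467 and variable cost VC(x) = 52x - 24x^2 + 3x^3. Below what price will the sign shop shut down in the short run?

The firm shuts down when price falls below the minimum of average variable cost. AVC = VC/x = 52 - 24x + 3x^2.
dAVC/dx = -24 + 6x = 0 gives x = 4. min AVC = 52 - 24·4 + 3·4^2 = 4.
The firm shuts down for any P below $4.

$4 per unit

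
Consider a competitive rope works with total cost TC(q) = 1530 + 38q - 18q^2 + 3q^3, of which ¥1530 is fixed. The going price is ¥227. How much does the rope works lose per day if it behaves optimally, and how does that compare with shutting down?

AVC = 38 - 18q + 3q^2 has its minimum ¥11 at q = 3; price ¥227 clears that bar, so the firm operates.
With MC = 38 - 36q + 9q^2, P = MC on the upward-sloping part at q* = 7.
TR = 227·7 = 1589. TC = 1530 + 413 = 1943. Profit = 1589 − 1943 = -¥354.
That loss of ¥354 beats the ¥1530 the firm would lose by shutting down; producing recovers ¥1176 of fixed cost.

Profit = -¥354 at q = 7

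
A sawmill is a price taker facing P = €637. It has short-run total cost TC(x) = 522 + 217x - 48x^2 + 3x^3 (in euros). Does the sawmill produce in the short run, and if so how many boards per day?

Strip out fixed cost: VC = 217x - 48x^2 + 3x^3. Then AVC = 217 - 48x + 3x^2 and MC = 217 - 96x + 9x^2.
AVC hits its minimum where MC = AVC, at x = 8, giving min AVC = 217 - 48·8 + 3·8^2 = €25.
Since P = €637 ≥ min AVC = €25, price covers variable cost and the firm should produce.
Solving P = MC: -420 - 96x + 9x^2 = 0 ⇒ x = -10/3 or 14. On the upward-sloping branch, x* = 14.
Check: AVC at x = 14 is €133 ≤ P, so revenue covers variable cost.
Profit = P·x − TC = 637·14 − 2384 = €6534.

Produce at x = 14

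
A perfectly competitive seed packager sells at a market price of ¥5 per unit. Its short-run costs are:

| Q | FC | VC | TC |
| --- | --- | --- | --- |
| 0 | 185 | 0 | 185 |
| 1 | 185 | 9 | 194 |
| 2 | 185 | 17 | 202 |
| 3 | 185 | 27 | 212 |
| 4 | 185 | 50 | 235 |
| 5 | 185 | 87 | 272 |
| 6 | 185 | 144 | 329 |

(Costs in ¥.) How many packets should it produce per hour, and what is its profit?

Profit at each row (π = 5Q − TC): Q=0: -185; Q=1: -189; Q=2: -192; Q=3: -197; Q=4: -215; Q=5: -247; Q=6: -299.
Profit is highest at Q = 0. Equivalently, the lowest AVC in the table is 17/2 ≈ ¥8.50 at Q = 2, and P = ¥5 falls below it — price never covers variable cost, so the firm shuts down and loses only its fixed cost.

Q = 0 (shut down); profit = -¥185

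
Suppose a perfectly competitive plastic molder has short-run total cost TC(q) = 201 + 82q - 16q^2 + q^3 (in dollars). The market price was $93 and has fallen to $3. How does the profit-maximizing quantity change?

Output falls from 11 to 0 (the firm shuts down)

AVC = 82 - 16q + q^2, minimized at q = 8 where min AVC = $18. MC = 82 - 32q + 3q^2.
At P = $93 ≥ min AVC, set P = MC on the rising branch: q = 11.
At P = $3 < min AVC = $18, price no longer covers variable cost at any output, so the firm shuts down: q = 0.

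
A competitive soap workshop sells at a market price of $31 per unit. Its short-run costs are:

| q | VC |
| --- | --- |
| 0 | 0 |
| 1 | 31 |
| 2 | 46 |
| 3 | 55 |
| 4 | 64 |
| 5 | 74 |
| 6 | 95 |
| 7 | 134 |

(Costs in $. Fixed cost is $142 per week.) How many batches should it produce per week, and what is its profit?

q = 6; profit = -$51

Tabulate TR − TC: q=0: -142; q=1: -142; q=2: -126; q=3: -104; q=4: -82; q=5: -61; q=6: -51; q=7: -59.
Profit is maximized at q = 6. AVC there is 95/6 = $15.83 ≤ P, so producing beats shutting down (which would give -$142).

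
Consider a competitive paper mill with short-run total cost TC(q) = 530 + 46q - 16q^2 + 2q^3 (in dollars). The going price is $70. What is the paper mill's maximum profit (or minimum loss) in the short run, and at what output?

Profit = -$242 at q = 6

AVC = 46 - 16q + 2q^2 has its minimum $14 at q = 4; price $70 clears that bar, so the firm operates.
With MC = 46 - 32q + 6q^2, P = MC on the upward-sloping part at q* = 6.
TR = 70·6 = 420. TC = 530 + 132 = 662. Profit = 420 − 662 = -$242.
Shutting down would mean losing the fixed cost of $530, so operating at a loss of $242 is better by $288.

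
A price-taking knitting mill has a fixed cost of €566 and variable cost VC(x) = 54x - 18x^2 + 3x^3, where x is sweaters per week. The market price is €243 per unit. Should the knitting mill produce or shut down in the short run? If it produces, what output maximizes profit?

Variable cost is VC = 54x - 18x^2 + 3x^3, so AVC = VC/x = 54 - 18x + 3x^2 and MC = dTC/dx = 54 - 36x + 9x^2.
AVC hits its minimum where MC = AVC, at x = 3, giving min AVC = 54 - 18·3 + 3·3^2 = €27.
P = €243 exceeds min AVC = €27, so the firm stays open.
Solving P = MC: -189 - 36x + 9x^2 = 0 ⇒ x = -3 or 7. On the upward-sloping branch, x* = 7.
Check: AVC at x = 7 is €75 ≤ P, so revenue covers variable cost.
Profit = P·x − TC = 243·7 − 1091 = €610.

Produce at x = 7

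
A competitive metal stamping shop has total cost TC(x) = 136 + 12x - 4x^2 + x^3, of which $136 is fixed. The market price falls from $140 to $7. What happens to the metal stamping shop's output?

Output falls from 8 to 0 (the firm shuts down)

MC = 12 - 8x + 3x^2; the shutdown threshold is min AVC = $8 (at x = 2).
With P = $140 above the shutdown price, P = MC gives x = 8.
At P = $7 < min AVC = $8, price no longer covers variable cost at any output, so the firm shuts down: x = 0.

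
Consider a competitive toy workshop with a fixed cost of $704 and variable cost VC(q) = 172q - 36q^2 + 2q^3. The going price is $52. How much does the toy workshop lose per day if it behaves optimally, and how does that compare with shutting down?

AVC = 172 - 36q + 2q^2 has its minimum $10 at q = 9; price $52 clears that bar, so the firm operates.
MC = 172 - 72q + 6q^2. Setting P = MC and taking the root on the rising branch gives q* = 10.
TR = 52·10 = 520. TC = 704 + 120 = 824. Profit = 520 − 824 = -$304.
That loss of $304 beats the $704 the firm would lose by shutting down; producing recovers $400 of fixed cost.

Profit = -$304 at q = 10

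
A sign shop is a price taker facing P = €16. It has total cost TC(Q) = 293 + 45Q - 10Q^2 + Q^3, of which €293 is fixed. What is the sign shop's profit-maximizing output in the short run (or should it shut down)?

Shut down

Variable cost is VC = 45Q - 10Q^2 + Q^3, so AVC = VC/Q = 45 - 10Q + Q^2 and MC = dTC/dQ = 45 - 20Q + 3Q^2.
AVC hits its minimum where MC = AVC, at Q = 5, giving min AVC = 45 - 10·5 + 5^2 = €20.
Since P = €16 < min AVC = €20, price fails to cover variable cost at any output.
The firm minimizes its loss by shutting down and losing only its fixed cost of €293.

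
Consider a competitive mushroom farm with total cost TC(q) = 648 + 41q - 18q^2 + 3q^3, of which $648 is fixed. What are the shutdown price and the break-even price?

Shutdown price = $14; break-even price = $149

AVC = 41 - 18q + 3q^2; minimized at q = 3, giving min AVC = $14. That is the shutdown price.
ATC = 648/q + 41 - 18q + 3q^2. Setting dATC/dq = −648/q^2 − 18 + 6q = 0 gives q = 6 (since 6·6^3 − 18·6^2 = 648).
min ATC = 648/6 + 41 − 18·6 + 3·6^2 = $149. That is the break-even price.
Between these two prices the firm operates at a loss; above $149 it earns a profit.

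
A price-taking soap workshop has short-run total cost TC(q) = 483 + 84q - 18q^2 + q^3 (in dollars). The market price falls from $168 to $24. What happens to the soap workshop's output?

Output falls from 14 to 10

AVC = 84 - 18q + q^2, minimized at q = 9 where min AVC = $3. MC = 84 - 36q + 3q^2.
With P = $168 above the shutdown price, P = MC gives q = 14.
At P = $24 ≥ min AVC, set P = MC: q = 10. The firm stays open but cuts output.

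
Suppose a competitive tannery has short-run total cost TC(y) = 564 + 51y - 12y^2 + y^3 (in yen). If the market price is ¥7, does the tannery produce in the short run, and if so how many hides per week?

Strip out fixed cost: VC = 51y - 12y^2 + y^3. Then AVC = 51 - 12y + y^2 and MC = 51 - 24y + 3y^2.
The AVC parabola has its vertex at y = 12/2 = 6, where AVC = 51 - 12·6 + 6^2 = ¥15.
P = ¥7 lies below min AVC = ¥15; no output level covers variable cost.
Shutting down limits the loss to fixed cost, ¥564.

Shut down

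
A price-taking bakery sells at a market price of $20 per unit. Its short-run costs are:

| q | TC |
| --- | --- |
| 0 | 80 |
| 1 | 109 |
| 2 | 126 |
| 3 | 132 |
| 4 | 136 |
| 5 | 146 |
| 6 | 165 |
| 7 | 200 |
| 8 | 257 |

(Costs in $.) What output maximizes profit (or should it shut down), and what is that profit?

Profit at each row (π = 20q − TC): q=0: -80; q=1: -89; q=2: -86; q=3: -72; q=4: -56; q=5: -46; q=6: -45; q=7: -60; q=8: -97.
Profit is maximized at q = 6. AVC there is 85/6 = $14.17 ≤ P, so producing beats shutting down (which would give -$80).

q = 6; profit = -$45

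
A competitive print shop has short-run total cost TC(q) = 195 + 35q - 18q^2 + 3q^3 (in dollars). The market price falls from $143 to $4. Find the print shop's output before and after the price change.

Output falls from 6 to 0 (the firm shuts down)

AVC = 35 - 18q + 3q^2, minimized at q = 3 where min AVC = $8. MC = 35 - 36q + 9q^2.
At P = $143 ≥ min AVC, set P = MC on the rising branch: q = 6.
At P = $4 < min AVC = $8, price no longer covers variable cost at any output, so the firm shuts down: q = 0.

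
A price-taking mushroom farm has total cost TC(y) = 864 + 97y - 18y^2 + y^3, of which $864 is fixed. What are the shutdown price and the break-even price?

AVC = 97 - 18y + y^2; minimized at y = 9, giving min AVC = $16. That is the shutdown price.
ATC = 864/y + 97 - 18y + y^2. Setting dATC/dy = −864/y^2 − 18 + 2y = 0 gives y = 12 (since 2·12^3 − 18·12^2 = 864).
min ATC = 864/12 + 97 − 18·12 + 12^2 = $97. That is the break-even price.
For $16 ≤ P < $97 the firm produces at a loss; below $16 it shuts down.

Shutdown price = $16; break-even price = $97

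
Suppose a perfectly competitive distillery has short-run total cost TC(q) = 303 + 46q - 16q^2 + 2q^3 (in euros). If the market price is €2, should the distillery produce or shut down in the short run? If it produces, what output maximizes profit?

Strip out fixed cost: VC = 46q - 16q^2 + 2q^3. Then AVC = 46 - 16q + 2q^2 and MC = 46 - 32q + 6q^2.
AVC hits its minimum where MC = AVC, at q = 4, giving min AVC = 46 - 16·4 + 2·4^2 = €14.
P = €2 lies below min AVC = €14; no output level covers variable cost.
Shutting down limits the loss to fixed cost, €303.

Shut down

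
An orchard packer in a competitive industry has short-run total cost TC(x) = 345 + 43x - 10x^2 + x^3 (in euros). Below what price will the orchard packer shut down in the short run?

€18 per unit

The shutdown price is the minimum of AVC. VC = 43x - 10x^2 + x^3, so AVC = 43 - 10x + x^2.
dAVC/dx = -10 + 2x = 0 gives x = 5. min AVC = 43 - 10·5 + 5^2 = 18.
The firm shuts down for any P below €18.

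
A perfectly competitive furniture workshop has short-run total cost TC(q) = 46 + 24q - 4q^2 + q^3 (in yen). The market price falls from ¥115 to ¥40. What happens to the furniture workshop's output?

MC = 24 - 8q + 3q^2; the shutdown threshold is min AVC = ¥20 (at q = 2).
At P = ¥115 ≥ min AVC, set P = MC on the rising branch: q = 7.
At P = ¥40 ≥ min AVC, set P = MC: q = 4. The firm stays open but cuts output.

Output falls from 7 to 4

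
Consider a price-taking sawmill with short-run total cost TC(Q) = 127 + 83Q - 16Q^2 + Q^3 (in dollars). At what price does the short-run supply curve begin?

$19 per unit

The shutdown price is the minimum of AVC. VC = 83Q - 16Q^2 + Q^3, so AVC = 83 - 16Q + Q^2.
dAVC/dQ = -16 + 2Q = 0 gives Q = 8. min AVC = 83 - 16·8 + 8^2 = 19.
So the shutdown price is $19.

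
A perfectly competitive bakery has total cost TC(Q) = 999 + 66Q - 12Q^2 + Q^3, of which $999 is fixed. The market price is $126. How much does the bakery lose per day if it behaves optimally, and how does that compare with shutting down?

Profit = -$199 at Q = 10

AVC = 66 - 12Q + Q^2; min AVC = $30 at Q = 6. Since P = $126 ≥ min AVC, the firm produces.
MC = 66 - 24Q + 3Q^2. Setting P = MC and taking the root on the rising branch gives Q* = 10.
TR = 126·10 = 1260. TC = 999 + 460 = 1459. Profit = 1260 − 1459 = -$199.
By producing, the firm covers all variable cost plus $800 of fixed cost; shutting down would lose the full $999.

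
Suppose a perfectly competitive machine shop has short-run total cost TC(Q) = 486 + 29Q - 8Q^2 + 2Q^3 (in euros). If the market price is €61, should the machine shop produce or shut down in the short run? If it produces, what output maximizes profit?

Strip out fixed cost: VC = 29Q - 8Q^2 + 2Q^3. Then AVC = 29 - 8Q + 2Q^2 and MC = 29 - 16Q + 6Q^2.
AVC hits its minimum where MC = AVC, at Q = 2, giving min AVC = 29 - 8·2 + 2·2^2 = €21.
P = €61 exceeds min AVC = €21, so the firm stays open.
Set P = MC: 61 = 29 - 16Q + 6Q^2 → -32 - 16Q + 6Q^2 = 0. The roots are Q = -4/3 and Q = 4; the profit-maximizing output is on the rising part of MC, so Q* = 4.
Check: AVC at Q = 4 is €29 ≤ P, so revenue covers variable cost.
Profit = P·Q − TC = 61·4 − 602 = -€358, a loss, but smaller than the €486 fixed cost the firm would lose by shutting down.

Produce at Q = 4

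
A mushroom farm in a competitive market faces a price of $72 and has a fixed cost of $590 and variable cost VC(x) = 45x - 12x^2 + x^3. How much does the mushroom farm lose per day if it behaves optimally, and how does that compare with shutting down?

Profit = -$104 at x = 9

AVC = 45 - 12x + x^2 has its minimum $9 at x = 6; price $72 clears that bar, so the firm operates.
MC = 45 - 24x + 3x^2. Setting P = MC and taking the root on the rising branch gives x* = 9.
TR = 72·9 = 648. TC = 590 + 162 = 752. Profit = 648 − 752 = -$104.
By producing, the firm covers all variable cost plus $486 of fixed cost; shutting down would lose the full $590.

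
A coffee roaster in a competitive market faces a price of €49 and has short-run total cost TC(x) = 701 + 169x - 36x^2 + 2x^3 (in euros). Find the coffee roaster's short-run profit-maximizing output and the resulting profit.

Profit = -€301 at x = 10

AVC = 169 - 36x + 2x^2 has its minimum €7 at x = 9; price €49 clears that bar, so the firm operates.
MC = 169 - 72x + 6x^2. Setting P = MC and taking the root on the rising branch gives x* = 10.
TR = 49·10 = 490. TC = 701 + 90 = 791. Profit = 490 − 791 = -€301.
That loss of €301 beats the €701 the firm would lose by shutting down; producing recovers €400 of fixed cost.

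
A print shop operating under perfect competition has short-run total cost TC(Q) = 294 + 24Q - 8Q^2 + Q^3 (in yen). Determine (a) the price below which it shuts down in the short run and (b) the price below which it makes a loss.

AVC = 24 - 8Q + Q^2; minimized at Q = 4, giving min AVC = ¥8. That is the shutdown price.
ATC = 294/Q + 24 - 8Q + Q^2. Setting dATC/dQ = −294/Q^2 − 8 + 2Q = 0 gives Q = 7 (since 2·7^3 − 8·7^2 = 294).
min ATC = 294/7 + 24 − 8·7 + 7^2 = ¥59. That is the break-even price.
For ¥8 ≤ P < ¥59 the firm produces at a loss; below ¥8 it shuts down.

Shutdown price = ¥8; break-even price = ¥59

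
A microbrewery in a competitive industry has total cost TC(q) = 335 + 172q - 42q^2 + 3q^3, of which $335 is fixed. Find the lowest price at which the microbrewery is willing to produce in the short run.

$25 per unit

Short-run supply begins at min AVC. From VC = 172q - 42q^2 + 3q^3, AVC = 172 - 42q + 3q^2.
dAVC/dq = -42 + 6q = 0 gives q = 7. min AVC = 172 - 42·7 + 3·7^2 = 25.
For P < $25 the firm produces nothing.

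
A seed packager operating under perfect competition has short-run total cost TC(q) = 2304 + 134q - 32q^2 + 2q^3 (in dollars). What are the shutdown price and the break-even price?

Shutdown price = $6; break-even price = $230

Shutdown price = min AVC. AVC = 134 - 32q + 2q^2, with vertex at q = 8 and minimum $6.
ATC = 2304/q + 134 - 32q + 2q^2. Setting dATC/dq = −2304/q^2 − 32 + 4q = 0 gives q = 12 (since 4·12^3 − 32·12^2 = 2304).
min ATC = 2304/12 + 134 − 32·12 + 2·12^2 = $230. That is the break-even price.
For $6 ≤ P < $230 the firm produces at a loss; below $6 it shuts down.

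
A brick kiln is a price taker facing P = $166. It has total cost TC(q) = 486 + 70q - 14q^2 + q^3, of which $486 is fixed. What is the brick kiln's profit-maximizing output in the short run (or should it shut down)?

Strip out fixed cost: VC = 70q - 14q^2 + q^3. Then AVC = 70 - 14q + q^2 and MC = 70 - 28q + 3q^2.
The AVC parabola has its vertex at q = 14/2 = 7, where AVC = 70 - 14·7 + 7^2 = $21.
Because $166 ≥ $21, revenue can cover variable cost; the firm operates.
Set P = MC: 166 = 70 - 28q + 3q^2 → -96 - 28q + 3q^2 = 0. The roots are q = -8/3 and q = 12; the profit-maximizing output is on the rising part of MC, so q* = 12.
Check: AVC at q = 12 is $46 ≤ P, so revenue covers variable cost.
Profit = P·q − TC = 166·12 − 1038 = $954.

Produce at q = 12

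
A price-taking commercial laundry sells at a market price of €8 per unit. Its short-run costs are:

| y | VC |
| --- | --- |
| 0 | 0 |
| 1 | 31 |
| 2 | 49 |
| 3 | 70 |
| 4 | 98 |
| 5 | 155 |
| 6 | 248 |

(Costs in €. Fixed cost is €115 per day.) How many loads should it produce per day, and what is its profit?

y = 0 (shut down); profit = -€115

Tabulate TR − TC: y=0: -115; y=1: -138; y=2: -148; y=3: -161; y=4: -181; y=5: -230; y=6: -315.
Profit is highest at y = 0. Equivalently, the lowest AVC in the table is 70/3 ≈ €23.33 at y = 3, and P = €8 falls below it — price never covers variable cost, so the firm shuts down and loses only its fixed cost.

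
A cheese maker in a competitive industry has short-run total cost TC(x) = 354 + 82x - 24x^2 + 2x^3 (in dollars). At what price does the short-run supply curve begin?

$10 per unit

The firm shuts down when price falls below the minimum of average variable cost. AVC = VC/x = 82 - 24x + 2x^2.
dAVC/dx = -24 + 4x = 0 gives x = 6. min AVC = 82 - 24·6 + 2·6^2 = 10.
For P < $10 the firm produces nothing.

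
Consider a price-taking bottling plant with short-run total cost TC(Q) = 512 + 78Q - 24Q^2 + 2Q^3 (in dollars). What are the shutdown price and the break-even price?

Shutdown price = $6; break-even price = $78

AVC = 78 - 24Q + 2Q^2; minimized at Q = 6, giving min AVC = $6. That is the shutdown price.
ATC = 512/Q + 78 - 24Q + 2Q^2. Setting dATC/dQ = −512/Q^2 − 24 + 4Q = 0 gives Q = 8 (since 4·8^3 − 24·8^2 = 512).
min ATC = 512/8 + 78 − 24·8 + 2·8^2 = $78. That is the break-even price.
Between these two prices the firm operates at a loss; above $78 it earns a profit.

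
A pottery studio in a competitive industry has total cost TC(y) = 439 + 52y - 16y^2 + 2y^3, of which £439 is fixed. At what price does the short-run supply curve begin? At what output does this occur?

Short-run supply begins at min AVC. From VC = 52y - 16y^2 + 2y^3, AVC = 52 - 16y + 2y^2.
dAVC/dy = -16 + 4y = 0 gives y = 4. min AVC = 52 - 16·4 + 2·4^2 = 20.
So the shutdown price is £20.

£20 per unit, at y = 4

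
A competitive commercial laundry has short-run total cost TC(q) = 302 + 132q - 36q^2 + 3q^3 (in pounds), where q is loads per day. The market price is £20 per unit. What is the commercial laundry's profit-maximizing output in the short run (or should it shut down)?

From TC, MC = TC'(q) = 132 - 72q + 9q^2 and AVC = VC/q = 132 - 36q + 3q^2.
AVC is minimized where dAVC/dq = -36 + 6q = 0, at q = 6; min AVC = 132 - 36·6 + 3·6^2 = £24.
P = £20 lies below min AVC = £24; no output level covers variable cost.
Shutting down limits the loss to fixed cost, £302.

Shut down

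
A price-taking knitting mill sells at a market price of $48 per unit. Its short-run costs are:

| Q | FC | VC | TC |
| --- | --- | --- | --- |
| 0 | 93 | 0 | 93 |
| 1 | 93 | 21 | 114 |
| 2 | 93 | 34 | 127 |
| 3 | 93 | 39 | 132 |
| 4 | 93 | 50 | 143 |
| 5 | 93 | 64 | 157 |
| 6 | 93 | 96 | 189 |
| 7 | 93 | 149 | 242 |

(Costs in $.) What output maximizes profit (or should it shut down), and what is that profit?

Q = 6; profit = $99

Tabulate TR − TC: Q=0: -93; Q=1: -66; Q=2: -31; Q=3: 12; Q=4: 49; Q=5: 83; Q=6: 99; Q=7: 94.
Profit is maximized at Q = 6. AVC there is 96/6 = $16 ≤ P, so producing beats shutting down (which would give -$93).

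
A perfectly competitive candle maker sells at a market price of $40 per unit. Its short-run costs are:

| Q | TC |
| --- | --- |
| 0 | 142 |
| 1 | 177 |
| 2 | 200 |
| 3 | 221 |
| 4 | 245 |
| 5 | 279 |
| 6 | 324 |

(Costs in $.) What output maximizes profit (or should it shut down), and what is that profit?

Tabulate TR − TC: Q=0: -142; Q=1: -137; Q=2: -120; Q=3: -101; Q=4: -85; Q=5: -79; Q=6: -84.
Profit is maximized at Q = 5. AVC there is 137/5 = $27.40 ≤ P, so producing beats shutting down (which would give -$142).

Q = 5; profit = -$79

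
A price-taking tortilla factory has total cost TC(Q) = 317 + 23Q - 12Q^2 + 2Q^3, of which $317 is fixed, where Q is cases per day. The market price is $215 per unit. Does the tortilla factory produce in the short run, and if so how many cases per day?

Strip out fixed cost: VC = 23Q - 12Q^2 + 2Q^3. Then AVC = 23 - 12Q + 2Q^2 and MC = 23 - 24Q + 6Q^2.
The AVC parabola has its vertex at Q = 12/4 = 3, where AVC = 23 - 12·3 + 2·3^2 = $5.
Because $215 ≥ $5, revenue can cover variable cost; the firm operates.
Set P = MC: 215 = 23 - 24Q + 6Q^2 → -192 - 24Q + 6Q^2 = 0. The roots are Q = -4 and Q = 8; the profit-maximizing output is on the rising part of MC, so Q* = 8.
Check: AVC at Q = 8 is $55 ≤ P, so revenue covers variable cost.
Profit = P·Q − TC = 215·8 − 757 = $963.

Produce at Q = 8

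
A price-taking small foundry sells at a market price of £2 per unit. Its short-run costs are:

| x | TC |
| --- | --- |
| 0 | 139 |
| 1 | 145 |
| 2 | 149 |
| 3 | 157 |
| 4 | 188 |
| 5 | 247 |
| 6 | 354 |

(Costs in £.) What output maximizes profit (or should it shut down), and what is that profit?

x = 0 (shut down); profit = -£139

Compute π = P·x − TC at each output: x=0: -139; x=1: -143; x=2: -145; x=3: -151; x=4: -180; x=5: -237; x=6: -342.
Profit is highest at x = 0. Equivalently, the lowest AVC in the table is 10/2 ≈ £5 at x = 2, and P = £2 falls below it — price never covers variable cost, so the firm shuts down and loses only its fixed cost.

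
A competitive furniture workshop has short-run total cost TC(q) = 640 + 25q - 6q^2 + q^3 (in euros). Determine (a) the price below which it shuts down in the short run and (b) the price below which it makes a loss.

Shutdown price = €16; break-even price = €121

AVC = 25 - 6q + q^2; minimized at q = 3, giving min AVC = €16. That is the shutdown price.
ATC = 640/q + 25 - 6q + q^2. Setting dATC/dq = −640/q^2 − 6 + 2q = 0 gives q = 8 (since 2·8^3 − 6·8^2 = 640).
min ATC = 640/8 + 25 − 6·8 + 8^2 = €121. That is the break-even price.
Between these two prices the firm operates at a loss; above €121 it earns a profit.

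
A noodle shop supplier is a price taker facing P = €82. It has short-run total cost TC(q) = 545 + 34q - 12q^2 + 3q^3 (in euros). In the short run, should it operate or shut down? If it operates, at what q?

Variable cost is VC = 34q - 12q^2 + 3q^3, so AVC = VC/q = 34 - 12q + 3q^2 and MC = dTC/dq = 34 - 24q + 9q^2.
AVC hits its minimum where MC = AVC, at q = 2, giving min AVC = 34 - 12·2 + 3·2^2 = €22.
P = €82 exceeds min AVC = €22, so the firm stays open.
Solving P = MC: -48 - 24q + 9q^2 = 0 ⇒ q = -4/3 or 4. On the upward-sloping branch, q* = 4.
Check: AVC at q = 4 is €34 ≤ P, so revenue covers variable cost.
Profit = P·q − TC = 82·4 − 681 = -€353, a loss, but smaller than the €545 fixed cost the firm would lose by shutting down.

Produce at q = 4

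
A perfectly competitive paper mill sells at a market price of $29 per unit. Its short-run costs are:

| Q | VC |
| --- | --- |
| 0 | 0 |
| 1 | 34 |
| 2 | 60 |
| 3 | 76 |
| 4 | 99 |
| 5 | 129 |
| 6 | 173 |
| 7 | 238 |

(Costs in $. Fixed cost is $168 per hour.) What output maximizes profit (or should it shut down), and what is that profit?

Q = 4; profit = -$151

Compute π = P·Q − TC at each output: Q=0: -168; Q=1: -173; Q=2: -170; Q=3: -157; Q=4: -151; Q=5: -152; Q=6: -167; Q=7: -203.
Profit is maximized at Q = 4. AVC there is 99/4 = $24.75 ≤ P, so producing beats shutting down (which would give -$168).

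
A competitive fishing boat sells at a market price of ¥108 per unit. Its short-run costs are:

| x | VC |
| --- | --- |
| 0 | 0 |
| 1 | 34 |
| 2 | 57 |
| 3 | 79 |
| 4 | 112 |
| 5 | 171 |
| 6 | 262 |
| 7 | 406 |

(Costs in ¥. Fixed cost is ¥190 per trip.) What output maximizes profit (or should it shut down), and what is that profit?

Tabulate TR − TC: x=0: -190; x=1: -116; x=2: -31; x=3: 55; x=4: 130; x=5: 179; x=6: 196; x=7: 160.
Profit is maximized at x = 6. AVC there is 262/6 = ¥43.67 ≤ P, so producing beats shutting down (which would give -¥190).

x = 6; profit = ¥196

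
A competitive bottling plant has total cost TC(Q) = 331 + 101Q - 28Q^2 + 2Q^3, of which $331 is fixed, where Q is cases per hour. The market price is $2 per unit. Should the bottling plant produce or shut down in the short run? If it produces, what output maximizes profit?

Strip out fixed cost: VC = 101Q - 28Q^2 + 2Q^3. Then AVC = 101 - 28Q + 2Q^2 and MC = 101 - 56Q + 6Q^2.
AVC hits its minimum where MC = AVC, at Q = 7, giving min AVC = 101 - 28·7 + 2·7^2 = $3.
With P < min AVC ($2 < $3), every unit sold adds to the loss.
Shutting down limits the loss to fixed cost, $331.

Shut down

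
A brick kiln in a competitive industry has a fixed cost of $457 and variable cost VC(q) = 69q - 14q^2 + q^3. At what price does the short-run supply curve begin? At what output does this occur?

$20 per unit, at q = 7

The firm shuts down when price falls below the minimum of average variable cost. AVC = VC/q = 69 - 14q + q^2.
At the minimum of AVC, MC = AVC. MC = 69 - 28q + 3q^2; setting MC = AVC gives 2q^2 - 14q = 0, so q = 7. min AVC = 20.
For P < $20 the firm produces nothing.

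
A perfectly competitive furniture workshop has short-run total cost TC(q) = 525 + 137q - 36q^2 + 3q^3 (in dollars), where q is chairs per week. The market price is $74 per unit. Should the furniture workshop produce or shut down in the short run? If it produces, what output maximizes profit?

Variable cost is VC = 137q - 36q^2 + 3q^3, so AVC = VC/q = 137 - 36q + 3q^2 and MC = dTC/dq = 137 - 72q + 9q^2.
The AVC parabola has its vertex at q = 36/6 = 6, where AVC = 137 - 36·6 + 3·6^2 = $29.
P = $74 exceeds min AVC = $29, so the firm stays open.
Solving P = MC: 63 - 72q + 9q^2 = 0 ⇒ q = 1 or 7. On the upward-sloping branch, q* = 7.
Check: AVC at q = 7 is $32 ≤ P, so revenue covers variable cost.
Profit = P·q − TC = 74·7 − 749 = -$231, a loss, but smaller than the $525 fixed cost the firm would lose by shutting down.

Produce at q = 7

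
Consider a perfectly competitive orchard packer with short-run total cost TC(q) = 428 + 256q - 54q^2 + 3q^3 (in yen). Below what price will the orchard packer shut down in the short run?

The shutdown price is the minimum of AVC. VC = 256q - 54q^2 + 3q^3, so AVC = 256 - 54q + 3q^2.
dAVC/dq = -54 + 6q = 0 gives q = 9. min AVC = 256 - 54·9 + 3·9^2 = 13.
The firm shuts down for any P below ¥13.

¥13 per unit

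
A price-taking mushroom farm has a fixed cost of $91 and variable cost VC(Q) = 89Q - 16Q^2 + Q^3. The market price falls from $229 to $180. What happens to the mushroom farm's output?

Output falls from 14 to 13

AVC = 89 - 16Q + Q^2, minimized at Q = 8 where min AVC = $25. MC = 89 - 32Q + 3Q^2.
At P = $229 ≥ min AVC, set P = MC on the rising branch: Q = 14.
At P = $180 ≥ min AVC, set P = MC: Q = 13. The firm stays open but cuts output.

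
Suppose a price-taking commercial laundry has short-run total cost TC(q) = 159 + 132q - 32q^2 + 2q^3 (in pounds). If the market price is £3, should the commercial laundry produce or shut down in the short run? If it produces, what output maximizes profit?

Shut down

From TC, MC = TC'(q) = 132 - 64q + 6q^2 and AVC = VC/q = 132 - 32q + 2q^2.
The AVC parabola has its vertex at q = 32/4 = 8, where AVC = 132 - 32·8 + 2·8^2 = £4.
With P < min AVC (£3 < £4), every unit sold adds to the loss.
The firm minimizes its loss by shutting down and losing only its fixed cost of £159.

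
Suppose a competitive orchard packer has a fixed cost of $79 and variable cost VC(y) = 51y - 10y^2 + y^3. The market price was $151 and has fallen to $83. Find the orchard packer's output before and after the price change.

Output falls from 10 to 8

MC = 51 - 20y + 3y^2; the shutdown threshold is min AVC = $26 (at y = 5).
With P = $151 above the shutdown price, P = MC gives y = 10.
At P = $83 ≥ min AVC, set P = MC: y = 8. The firm stays open but cuts output.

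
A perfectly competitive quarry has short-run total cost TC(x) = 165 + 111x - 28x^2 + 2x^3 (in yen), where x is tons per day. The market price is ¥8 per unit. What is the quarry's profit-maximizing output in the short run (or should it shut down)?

Shut down

Variable cost is VC = 111x - 28x^2 + 2x^3, so AVC = VC/x = 111 - 28x + 2x^2 and MC = dTC/dx = 111 - 56x + 6x^2.
AVC hits its minimum where MC = AVC, at x = 7, giving min AVC = 111 - 28·7 + 2·7^2 = ¥13.
P = ¥8 lies below min AVC = ¥13; no output level covers variable cost.
Shutting down limits the loss to fixed cost, ¥165.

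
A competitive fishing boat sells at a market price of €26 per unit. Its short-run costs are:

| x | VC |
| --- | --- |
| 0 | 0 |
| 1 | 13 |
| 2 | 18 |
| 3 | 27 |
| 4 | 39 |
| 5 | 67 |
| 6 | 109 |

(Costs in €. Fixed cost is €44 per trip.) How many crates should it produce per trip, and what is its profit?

x = 4; profit = €21

Tabulate TR − TC: x=0: -44; x=1: -31; x=2: -10; x=3: 7; x=4: 21; x=5: 19; x=6: 3.
Profit is maximized at x = 4. AVC there is 39/4 = €9.75 ≤ P, so producing beats shutting down (which would give -€44).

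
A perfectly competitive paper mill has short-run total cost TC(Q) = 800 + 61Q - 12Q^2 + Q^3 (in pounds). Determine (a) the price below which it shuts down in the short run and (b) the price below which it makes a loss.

Shutdown price = £25; break-even price = £121

Shutdown price = min AVC. AVC = 61 - 12Q + Q^2, with vertex at Q = 6 and minimum £25.
ATC = 800/Q + 61 - 12Q + Q^2. Setting dATC/dQ = −800/Q^2 − 12 + 2Q = 0 gives Q = 10 (since 2·10^3 − 12·10^2 = 800).
min ATC = 800/10 + 61 − 12·10 + 10^2 = £121. That is the break-even price.
For £25 ≤ P < £121 the firm produces at a loss; below £25 it shuts down.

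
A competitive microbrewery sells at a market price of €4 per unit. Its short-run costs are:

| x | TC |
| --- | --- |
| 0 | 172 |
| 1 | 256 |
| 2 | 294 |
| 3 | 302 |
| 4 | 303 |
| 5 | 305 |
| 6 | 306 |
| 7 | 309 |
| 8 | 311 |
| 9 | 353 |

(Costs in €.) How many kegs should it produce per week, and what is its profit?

x = 0 (shut down); profit = -€172

Tabulate TR − TC: x=0: -172; x=1: -252; x=2: -286; x=3: -290; x=4: -287; x=5: -285; x=6: -282; x=7: -281; x=8: -279; x=9: -317.
Profit is highest at x = 0. Equivalently, the lowest AVC in the table is 139/8 ≈ €17.38 at x = 8, and P = €4 falls below it — price never covers variable cost, so the firm shuts down and loses only its fixed cost.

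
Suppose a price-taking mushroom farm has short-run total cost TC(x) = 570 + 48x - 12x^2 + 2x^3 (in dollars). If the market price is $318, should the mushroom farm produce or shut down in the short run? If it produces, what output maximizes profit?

Variable cost is VC = 48x - 12x^2 + 2x^3, so AVC = VC/x = 48 - 12x + 2x^2 and MC = dTC/dx = 48 - 24x + 6x^2.
The AVC parabola has its vertex at x = 12/4 = 3, where AVC = 48 - 12·3 + 2·3^2 = $30.
Since P = $318 ≥ min AVC = $30, price covers variable cost and the firm should produce.
P = MC gives -270 - 24x + 6x^2 = 0, with roots -5 and 9. Take the larger (rising MC): x* = 9.
Check: AVC at x = 9 is $102 ≤ P, so revenue covers variable cost.
Profit = P·x − TC = 318·9 − 1488 = $1374.

Produce at x = 9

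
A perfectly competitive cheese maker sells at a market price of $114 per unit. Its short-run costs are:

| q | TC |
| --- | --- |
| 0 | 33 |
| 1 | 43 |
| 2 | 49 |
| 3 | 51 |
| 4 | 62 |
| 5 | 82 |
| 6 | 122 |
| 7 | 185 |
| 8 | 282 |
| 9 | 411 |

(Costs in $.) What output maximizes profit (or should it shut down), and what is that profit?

Profit at each row (π = 114q − TC): q=0: -33; q=1: 71; q=2: 179; q=3: 291; q=4: 394; q=5: 488; q=6: 562; q=7: 613; q=8: 630; q=9: 615.
Profit is maximized at q = 8. AVC there is 249/8 = $31.12 ≤ P, so producing beats shutting down (which would give -$33).

q = 8; profit = $630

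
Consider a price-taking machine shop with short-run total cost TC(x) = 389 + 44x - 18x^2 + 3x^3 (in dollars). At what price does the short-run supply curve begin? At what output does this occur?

$17 per unit, at x = 3

The firm shuts down when price falls below the minimum of average variable cost. AVC = VC/x = 44 - 18x + 3x^2.
At the minimum of AVC, MC = AVC. MC = 44 - 36x + 9x^2; setting MC = AVC gives 6x^2 - 18x = 0, so x = 3. min AVC = 17.
The firm shuts down for any P below $17.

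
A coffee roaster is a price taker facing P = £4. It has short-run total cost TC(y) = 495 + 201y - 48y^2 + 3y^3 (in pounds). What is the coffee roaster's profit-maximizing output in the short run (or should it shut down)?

From TC, MC = TC'(y) = 201 - 96y + 9y^2 and AVC = VC/y = 201 - 48y + 3y^2.
AVC is minimized where dAVC/dy = -48 + 6y = 0, at y = 8; min AVC = 201 - 48·8 + 3·8^2 = £9.
Since P = £4 < min AVC = £9, price fails to cover variable cost at any output.
The firm minimizes its loss by shutting down and losing only its fixed cost of £495.

Shut down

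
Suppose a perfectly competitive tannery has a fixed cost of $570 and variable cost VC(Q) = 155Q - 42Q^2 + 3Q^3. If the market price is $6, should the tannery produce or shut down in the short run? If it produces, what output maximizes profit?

Variable cost is VC = 155Q - 42Q^2 + 3Q^3, so AVC = VC/Q = 155 - 42Q + 3Q^2 and MC = dTC/dQ = 155 - 84Q + 9Q^2.
The AVC parabola has its vertex at Q = 42/6 = 7, where AVC = 155 - 42·7 + 3·7^2 = $8.
Since P = $6 < min AVC = $8, price fails to cover variable cost at any output.
Best response: produce nothing and absorb the $570 fixed cost.

Shut down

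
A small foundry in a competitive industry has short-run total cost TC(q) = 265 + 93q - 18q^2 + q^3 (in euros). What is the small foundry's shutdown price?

The shutdown price is the minimum of AVC. VC = 93q - 18q^2 + q^3, so AVC = 93 - 18q + q^2.
dAVC/dq = -18 + 2q = 0 gives q = 9. min AVC = 93 - 18·9 + 9^2 = 12.
The firm shuts down for any P below €12.

€12 per unit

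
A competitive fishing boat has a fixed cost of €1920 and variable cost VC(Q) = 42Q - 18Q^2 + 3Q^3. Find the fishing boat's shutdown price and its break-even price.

Shutdown price = €15; break-even price = €330

Shutdown price = min AVC. AVC = 42 - 18Q + 3Q^2, with vertex at Q = 3 and minimum €15.
ATC = 1920/Q + 42 - 18Q + 3Q^2. Setting dATC/dQ = −1920/Q^2 − 18 + 6Q = 0 gives Q = 8 (since 6·8^3 − 18·8^2 = 1920).
min ATC = 1920/8 + 42 − 18·8 + 3·8^2 = €330. That is the break-even price.
Between these two prices the firm operates at a loss; above €330 it earns a profit.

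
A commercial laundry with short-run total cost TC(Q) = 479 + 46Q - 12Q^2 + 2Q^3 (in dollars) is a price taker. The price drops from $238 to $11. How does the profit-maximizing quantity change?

MC = 46 - 24Q + 6Q^2; the shutdown threshold is min AVC = $28 (at Q = 3).
With P = $238 above the shutdown price, P = MC gives Q = 8.
At P = $11 < min AVC = $28, price no longer covers variable cost at any output, so the firm shuts down: Q = 0.

Output falls from 8 to 0 (the firm shuts down)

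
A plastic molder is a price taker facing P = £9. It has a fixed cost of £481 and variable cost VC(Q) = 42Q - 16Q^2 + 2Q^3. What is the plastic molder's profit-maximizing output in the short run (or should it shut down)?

Shut down

From TC, MC = TC'(Q) = 42 - 32Q + 6Q^2 and AVC = VC/Q = 42 - 16Q + 2Q^2.
AVC is minimized where dAVC/dQ = -16 + 4Q = 0, at Q = 4; min AVC = 42 - 16·4 + 2·4^2 = £10.
With P < min AVC (£9 < £10), every unit sold adds to the loss.
Shutting down limits the loss to fixed cost, £481.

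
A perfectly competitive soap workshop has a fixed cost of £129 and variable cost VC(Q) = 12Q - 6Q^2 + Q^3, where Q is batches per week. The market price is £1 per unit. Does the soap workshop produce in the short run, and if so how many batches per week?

From TC, MC = TC'(Q) = 12 - 12Q + 3Q^2 and AVC = VC/Q = 12 - 6Q + Q^2.
AVC is minimized where dAVC/dQ = -6 + 2Q = 0, at Q = 3; min AVC = 12 - 6·3 + 3^2 = £3.
With P < min AVC (£1 < £3), every unit sold adds to the loss.
Shutting down limits the loss to fixed cost, £129.

Shut down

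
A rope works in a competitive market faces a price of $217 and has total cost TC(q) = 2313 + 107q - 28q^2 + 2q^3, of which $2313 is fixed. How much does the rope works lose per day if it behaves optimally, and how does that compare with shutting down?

Profit = -$377 at q = 11

AVC = 107 - 28q + 2q^2; min AVC = $9 at q = 7. Since P = $217 ≥ min AVC, the firm produces.
MC = 107 - 56q + 6q^2. Setting P = MC and taking the root on the rising branch gives q* = 11.
TR = 217·11 = 2387. TC = 2313 + 451 = 2764. Profit = 2387 − 2764 = -$377.
That loss of $377 beats the $2313 the firm would lose by shutting down; producing recovers $1936 of fixed cost.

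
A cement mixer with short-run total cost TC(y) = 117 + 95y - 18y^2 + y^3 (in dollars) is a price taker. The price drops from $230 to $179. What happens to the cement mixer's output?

AVC = 95 - 18y + y^2, minimized at y = 9 where min AVC = $14. MC = 95 - 36y + 3y^2.
With P = $230 above the shutdown price, P = MC gives y = 15.
At P = $179 ≥ min AVC, set P = MC: y = 14. The firm stays open but cuts output.

Output falls from 15 to 14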